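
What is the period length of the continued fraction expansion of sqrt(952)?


Run the CF algorithm for sqrt(952).
a_0 = floor(sqrt(952)) = 30; set m_0=0, q_0=1.
Recurrence: m' = q*a - m,  q' = (d - m'^2)/q,  a' = floor((a_0 + m')/q').
  step 1: m=30, q=52, a=1
  step 2: m=22, q=9, a=5
  step 3: m=23, q=47, a=1
  step 4: m=24, q=8, a=6
  step 5: m=24, q=47, a=1
  step 6: m=23, q=9, a=5
  step 7: m=22, q=52, a=1
  step 8: m=30, q=1, a=60
a_8 = 2*a_0 = 60, so the period closes here.
sqrt(952) = [30; 1, 5, 1, 6, 1, 5, 1, 60]
Period length = 8

8


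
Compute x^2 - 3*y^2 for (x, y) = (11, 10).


x^2 - d*y^2
= 11^2 - 3*10^2
= 121 - 300
= -179

-179


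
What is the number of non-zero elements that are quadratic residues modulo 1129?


For prime p, the number of non-zero quadratic residues is (p-1)/2.
= (1129-1)/2
= 564

564


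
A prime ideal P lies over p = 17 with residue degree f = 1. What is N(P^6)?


N(P^a) = p^(a*f)
= 17^(6*1)
= 17^6
= 24137569

24137569


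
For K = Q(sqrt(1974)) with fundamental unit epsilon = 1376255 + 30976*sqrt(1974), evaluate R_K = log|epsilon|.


epsilon = 1376255 + 30976*sqrt(1974)
= 2.7525e+06
R = ln(2.7525e+06)
= 14.8280

14.8280


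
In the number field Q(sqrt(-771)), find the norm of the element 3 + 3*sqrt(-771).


N(a + b*sqrt(d)) = a^2 - d*b^2
= (3)^2 - (-771)*(3)^2
= 9 + 6939
= 6948

6948


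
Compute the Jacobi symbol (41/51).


Compute (41/51) via quadratic reciprocity:
  reciprocity: (41/51) -> +(51/41)
  reduce: (10/41)
  pull out 2: (2/41) = +1  (since 41 mod 8 = 1)
  reciprocity: (5/41) -> +(41/5)
  reduce: (1/5)
  (1/5) = 1
Product of signs = 1

1


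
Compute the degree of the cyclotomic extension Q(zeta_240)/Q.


The degree equals Euler's totient phi(240).
240 = 2^4 * 3 * 5
phi(240) = 64

64


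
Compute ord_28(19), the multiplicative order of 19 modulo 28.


We want ord_28(19), the smallest k >= 1 with 19^k = 1 mod 28.
n = 28 = 2^2 * 7, phi(28) = 12; the order divides phi(n).
Divisors of 12: 1, 2, 3, 4, 6, 12
Repeated squaring mod 28: 19^1 = 19, 19^2 = 25, 19^4 = 9, 19^8 = 25
Test divisors in increasing order:
  k=1: 19^1 = 19 mod 28
  k=2: 19^2 = 25 mod 28
  k=3: 19^3 = 25 * 19 = 27 mod 28
  k=4: 19^4 = 9 mod 28
  k=6: 19^6 = 9 * 25 = 1 mod 28  <- first divisor giving 1
Order = 6

6


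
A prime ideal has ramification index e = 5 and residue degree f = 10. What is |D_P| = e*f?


|D_P| = e * f
= 5 * 10
= 50

50


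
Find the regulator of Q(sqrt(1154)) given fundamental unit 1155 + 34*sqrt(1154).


epsilon = 1155 + 34*sqrt(1154)
= 2309.9996
R = ln(2309.9996)
= 7.7450

7.7450


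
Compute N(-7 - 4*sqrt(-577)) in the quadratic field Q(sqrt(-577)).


N(a + b*sqrt(d)) = a^2 - d*b^2
= (-7)^2 - (-577)*(-4)^2
= 49 + 9232
= 9281

9281


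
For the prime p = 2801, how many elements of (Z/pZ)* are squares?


For prime p, the number of non-zero quadratic residues is (p-1)/2.
= (2801-1)/2
= 1400

1400


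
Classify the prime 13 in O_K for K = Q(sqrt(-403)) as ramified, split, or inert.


K = Q(sqrt(-403)). Since d mod 4 = 1, disc(K) = -403.
Check p | disc: -403 mod 13 = 0.
p divides disc, so p ramifies: (p) = P^2 with e=2, f=1, g=1.
Therefore p is ramified.

ramified


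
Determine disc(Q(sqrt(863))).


For K = Q(sqrt(d)) with d squarefree: disc(K) = d if d = 1 mod 4, and disc(K) = 4d if d = 2 or 3 mod 4.
Here d = 863, and d mod 4 = 3.
d = 3 mod 4, not 1 (O_K = Z[sqrt(d)]), so disc(K) = 4d = 4 * (863) = 3452

3452


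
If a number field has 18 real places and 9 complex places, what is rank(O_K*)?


By Dirichlet's unit theorem:
rank = r1 + r2 - 1
= 18 + 9 - 1
= 26

26


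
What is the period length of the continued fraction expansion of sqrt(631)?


Run the CF algorithm for sqrt(631).
a_0 = floor(sqrt(631)) = 25; set m_0=0, q_0=1.
Recurrence: m' = q*a - m,  q' = (d - m'^2)/q,  a' = floor((a_0 + m')/q').
  step 1: m=25, q=6, a=8
  step 2: m=23, q=17, a=2
  step 3: m=11, q=30, a=1
  step 4: m=19, q=9, a=4
  step 5: m=17, q=38, a=1
  step 6: m=21, q=5, a=9
  step 7: m=24, q=11, a=4
  step 8: m=20, q=21, a=2
  step 9: m=22, q=7, a=6
  step 10: m=20, q=33, a=1
  step 11: m=13, q=14, a=2
  step 12: m=15, q=29, a=1
  step 13: m=14, q=15, a=2
  step 14: m=16, q=25, a=1
  step 15: m=9, q=22, a=1
  step 16: m=13, q=21, a=1
  step 17: m=8, q=27, a=1
  step 18: m=19, q=10, a=4
  step 19: m=21, q=19, a=2
  step 20: m=17, q=18, a=2
  step 21: m=19, q=15, a=2
  step 22: m=11, q=34, a=1
  step 23: m=23, q=3, a=16
  step 24: m=25, q=2, a=25
  step 25: m=25, q=3, a=16
  step 26: m=23, q=34, a=1
  step 27: m=11, q=15, a=2
  step 28: m=19, q=18, a=2
  step 29: m=17, q=19, a=2
  step 30: m=21, q=10, a=4
  step 31: m=19, q=27, a=1
  step 32: m=8, q=21, a=1
  step 33: m=13, q=22, a=1
  step 34: m=9, q=25, a=1
  step 35: m=16, q=15, a=2
  step 36: m=14, q=29, a=1
  step 37: m=15, q=14, a=2
  step 38: m=13, q=33, a=1
  step 39: m=20, q=7, a=6
  step 40: m=22, q=21, a=2
  step 41: m=20, q=11, a=4
  step 42: m=24, q=5, a=9
  step 43: m=21, q=38, a=1
  step 44: m=17, q=9, a=4
  step 45: m=19, q=30, a=1
  step 46: m=11, q=17, a=2
  step 47: m=23, q=6, a=8
  step 48: m=25, q=1, a=50
a_48 = 2*a_0 = 50, so the period closes here.
sqrt(631) = [25; 8, 2, 1, 4, 1, 9, 4, 2, 6, 1, 2, 1, 2, 1, 1, 1, 1, 4, 2, 2, 2, 1, 16, 25, 16, 1, 2, 2, 2, 4, 1, 1, 1, 1, 2, 1, 2, 1, 6, 2, 4, 9, 1, 4, 1, 2, 8, 50]
Period length = 48

48


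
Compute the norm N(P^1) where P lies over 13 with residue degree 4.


N(P^a) = p^(a*f)
= 13^(1*4)
= 13^4
= 28561

28561


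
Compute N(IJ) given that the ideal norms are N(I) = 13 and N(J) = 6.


N(IJ) = N(I) * N(J)
= 13 * 6
= 78

78


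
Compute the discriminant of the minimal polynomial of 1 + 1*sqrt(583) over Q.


The element 1 + 1*sqrt(583) has minimal polynomial:
x^2 - 2*x - 582
Discriminant = (-2)^2 - 4*(-582)
= 4 + 2328
= 2332

2332


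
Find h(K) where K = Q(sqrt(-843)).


K = Q(sqrt(-843)). d mod 4 = 1, so D = disc(K) = d = -843
h(K) equals the number of primitive reduced positive-definite forms (a, b, c) = a*x^2 + b*x*y + c*y^2 with b^2 - 4ac = D,
where reduced means |b| <= a <= c, with b >= 0 whenever |b| = a or a = c, and primitive means gcd(a, b, c) = 1.
Reduced forces 3a^2 <= |D| = 843, so 1 <= a <= 16; b must have the parity of D, and c = (b^2 - D)/(4a) must be an integer >= a.
Enumerate a = 1..16, b in [-a, a]:
  a=1: (1, 1, 211)  [1]
  a=2: none
  a=3: (3, 3, 71)  [1]
  a=4..6: none
  a=7: (7, -5, 31), (7, 5, 31)  [2]
  a=8..10: none
  a=11: (11, -9, 21), (11, 9, 21)  [2]
  a=12..16: none
Total reduced forms: 1 + 1 + 2 + 2 = 6
h = 6

6


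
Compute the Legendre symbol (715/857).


p = 857 is prime, so compute (715/857) with the reciprocity algorithm (Jacobi-symbol steps: pull out 2s via (2/n), flip via reciprocity, reduce):
  reciprocity: (715/857) -> +(857/715)
  reduce: (142/715)
  pull out 2: (2/715) = -1  (since 715 mod 8 = 3)
  reciprocity: (71/715) -> -(715/71)
  reduce: (5/71)
  reciprocity: (5/71) -> +(71/5)
  reduce: (1/5)
  (1/5) = 1
Product of signs = 1
(715/857) = 1

1


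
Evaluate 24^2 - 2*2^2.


x^2 - d*y^2
= 24^2 - 2*2^2
= 576 - 8
= 568

568


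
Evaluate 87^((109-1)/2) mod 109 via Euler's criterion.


p = 109 is prime and the exponent is (p-1)/2 = 54, so by Euler's criterion 87^54 = (87/109) = +1 or -1 mod 109.
Compute by square-and-multiply:
  54 = 32 + 16 + 4 + 2 (binary 110110)
  Repeated squaring mod 109: 87^1 = 87, 87^2 = 48, 87^4 = 15, 87^8 = 7, 87^16 = 49, 87^32 = 3
  87^54 = 87^32 * 87^16 * 87^4 * 87^2 = 3 * 49 * 15 * 48 mod 109
    3 * 49 = 147 = 38 mod 109
    38 * 15 = 570 = 25 mod 109
    25 * 48 = 1200 = 1 mod 109
  87^54 = 1 mod 109
Result 1: 87 is a quadratic residue mod 109.
87^54 mod 109 = 1

1


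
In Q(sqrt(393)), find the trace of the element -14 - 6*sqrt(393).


Tr(a + b*sqrt(d)) = (a + b*sqrt(d)) + (a - b*sqrt(d)) = 2a
= 2 * (-14)
= -28

-28


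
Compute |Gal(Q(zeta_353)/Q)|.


|Gal(Q(zeta_353)/Q)| = phi(353)
= 352

352


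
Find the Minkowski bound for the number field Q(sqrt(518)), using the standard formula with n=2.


d = 518, d mod 4 = 2, so disc(K) = 4d = 2072; |disc(K)| = 2072
Real quadratic field, so n = 2, s = r2 = 0, r1 = 2
M = (n!/n^n) * (4/pi)^s * sqrt(|disc(K)|) = (2!/2^2) * (4/pi)^0 * sqrt(2072)
= 0.5 * 1.000000 * 45.519227
= 22.7596

22.7596


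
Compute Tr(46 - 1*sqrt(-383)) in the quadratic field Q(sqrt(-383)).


Tr(a + b*sqrt(d)) = (a + b*sqrt(d)) + (a - b*sqrt(d)) = 2a
= 2 * (46)
= 92

92


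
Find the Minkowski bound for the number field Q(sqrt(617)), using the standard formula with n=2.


d = 617, d mod 4 = 1, so disc(K) = d = 617; |disc(K)| = 617
Real quadratic field, so n = 2, s = r2 = 0, r1 = 2
M = (n!/n^n) * (4/pi)^s * sqrt(|disc(K)|) = (2!/2^2) * (4/pi)^0 * sqrt(617)
= 0.5 * 1.000000 * 24.839485
= 12.4197

12.4197


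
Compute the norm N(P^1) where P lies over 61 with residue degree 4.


N(P^a) = p^(a*f)
= 61^(1*4)
= 61^4
= 13845841

13845841


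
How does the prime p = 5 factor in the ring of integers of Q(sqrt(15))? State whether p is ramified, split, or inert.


K = Q(sqrt(15)). Since d mod 4 = 3, disc(K) = 60.
Check p | disc: 60 mod 5 = 0.
p divides disc, so p ramifies: (p) = P^2 with e=2, f=1, g=1.
Therefore p is ramified.

ramified


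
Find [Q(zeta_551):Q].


The degree equals Euler's totient phi(551).
551 = 19 * 29
phi(551) = 504

504


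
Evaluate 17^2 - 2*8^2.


x^2 - d*y^2
= 17^2 - 2*8^2
= 289 - 128
= 161

161


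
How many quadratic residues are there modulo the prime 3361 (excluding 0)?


For prime p, the number of non-zero quadratic residues is (p-1)/2.
= (3361-1)/2
= 1680

1680


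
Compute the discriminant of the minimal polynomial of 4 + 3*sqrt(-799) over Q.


The element 4 + 3*sqrt(-799) has minimal polynomial:
x^2 - 8*x + 7207
Discriminant = (-8)^2 - 4*(7207)
= 64 - 28828
= -28764

-28764


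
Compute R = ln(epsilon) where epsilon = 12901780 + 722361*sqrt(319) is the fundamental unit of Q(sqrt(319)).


epsilon = 12901780 + 722361*sqrt(319)
= 2.5804e+07
R = ln(2.5804e+07)
= 17.0660

17.0660


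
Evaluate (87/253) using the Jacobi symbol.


Compute (87/253) via quadratic reciprocity:
  reciprocity: (87/253) -> +(253/87)
  reduce: (79/87)
  reciprocity: (79/87) -> -(87/79)
  reduce: (8/79)
  pull out 2: (2/79) = +1  (since 79 mod 8 = 7)
  pull out 2: (2/79) = +1  (since 79 mod 8 = 7)
  pull out 2: (2/79) = +1  (since 79 mod 8 = 7)
  (1/79) = 1
Product of signs = -1

-1


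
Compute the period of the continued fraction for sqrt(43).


Run the CF algorithm for sqrt(43).
a_0 = floor(sqrt(43)) = 6; set m_0=0, q_0=1.
Recurrence: m' = q*a - m,  q' = (d - m'^2)/q,  a' = floor((a_0 + m')/q').
  step 1: m=6, q=7, a=1
  step 2: m=1, q=6, a=1
  step 3: m=5, q=3, a=3
  step 4: m=4, q=9, a=1
  step 5: m=5, q=2, a=5
  step 6: m=5, q=9, a=1
  step 7: m=4, q=3, a=3
  step 8: m=5, q=6, a=1
  step 9: m=1, q=7, a=1
  step 10: m=6, q=1, a=12
a_10 = 2*a_0 = 12, so the period closes here.
sqrt(43) = [6; 1, 1, 3, 1, 5, 1, 3, 1, 1, 12]
Period length = 10

10


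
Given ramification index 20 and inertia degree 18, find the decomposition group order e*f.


|D_P| = e * f
= 20 * 18
= 360

360


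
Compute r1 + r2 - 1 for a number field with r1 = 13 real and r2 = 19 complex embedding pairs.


By Dirichlet's unit theorem:
rank = r1 + r2 - 1
= 13 + 19 - 1
= 31

31


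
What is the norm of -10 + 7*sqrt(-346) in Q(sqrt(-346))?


N(a + b*sqrt(d)) = a^2 - d*b^2
= (-10)^2 - (-346)*(7)^2
= 100 + 16954
= 17054

17054


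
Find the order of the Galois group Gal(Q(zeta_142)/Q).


|Gal(Q(zeta_142)/Q)| = phi(142)
= 70

70


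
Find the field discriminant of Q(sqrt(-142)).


For K = Q(sqrt(d)) with d squarefree: disc(K) = d if d = 1 mod 4, and disc(K) = 4d if d = 2 or 3 mod 4.
Here d = -142, and d mod 4 = 2.
d = 2 mod 4, not 1 (O_K = Z[sqrt(d)]), so disc(K) = 4d = 4 * (-142) = -568

-568


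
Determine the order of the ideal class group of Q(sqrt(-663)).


K = Q(sqrt(-663)). d mod 4 = 1, so D = disc(K) = d = -663
h(K) equals the number of primitive reduced positive-definite forms (a, b, c) = a*x^2 + b*x*y + c*y^2 with b^2 - 4ac = D,
where reduced means |b| <= a <= c, with b >= 0 whenever |b| = a or a = c, and primitive means gcd(a, b, c) = 1.
Reduced forces 3a^2 <= |D| = 663, so 1 <= a <= 14; b must have the parity of D, and c = (b^2 - D)/(4a) must be an integer >= a.
Enumerate a = 1..14, b in [-a, a]:
  a=1: (1, 1, 166)  [1]
  a=2: (2, -1, 83), (2, 1, 83)  [2]
  a=3: (3, 3, 56)  [1]
  a=4: (4, -3, 42), (4, 3, 42)  [2]
  a=5: none
  a=6: (6, -3, 28), (6, 3, 28)  [2]
  a=7: (7, -3, 24), (7, 3, 24)  [2]
  a=8: (8, -3, 21), (8, 3, 21)  [2]
  a=9..11: none
  a=12: (12, -3, 14), (12, 3, 14)  [2]
  a=13: (13, 13, 16)  [1]
  a=14: (14, 11, 14)  [1]
Total reduced forms: 1 + 2 + 1 + 2 + 2 + 2 + 2 + 2 + 1 + 1 = 16
h = 16

16


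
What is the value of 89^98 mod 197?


p = 197 is prime and the exponent is (p-1)/2 = 98, so by Euler's criterion 89^98 = (89/197) = +1 or -1 mod 197.
Compute by square-and-multiply:
  98 = 64 + 32 + 2 (binary 1100010)
  Repeated squaring mod 197: 89^1 = 89, 89^2 = 41, 89^4 = 105, 89^8 = 190, 89^16 = 49, 89^32 = 37, 89^64 = 187
  89^98 = 89^64 * 89^32 * 89^2 = 187 * 37 * 41 mod 197
    187 * 37 = 6919 = 24 mod 197
    24 * 41 = 984 = 196 mod 197
  89^98 = 196 mod 197
Result 196 = p - 1 = -1 mod 197: 89 is a quadratic non-residue mod 197. As a residue in [0, p-1] the value is 196.
89^98 mod 197 = 196

196


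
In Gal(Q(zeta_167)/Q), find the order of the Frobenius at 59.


The Frobenius at p in Gal(Q(zeta_n)/Q) = (Z/nZ)* is the class of p, so its order is ord_167(59), the smallest k >= 1 with 59^k = 1 mod 167.
n = 167 = 167, phi(167) = 166; the order divides phi(n).
Divisors of 166: 1, 2, 83, 166
Repeated squaring mod 167: 59^1 = 59, 59^2 = 141, 59^4 = 8, 59^8 = 64, 59^16 = 88, 59^32 = 62, 59^64 = 3, 59^128 = 9
Test divisors in increasing order:
  k=1: 59^1 = 59 mod 167
  k=2: 59^2 = 141 mod 167
  k=83: 59^83 = 3 * 88 * 141 * 59 = 166 mod 167
  k=166: 59^166 = 9 * 62 * 8 * 141 = 1 mod 167  <- first divisor giving 1
Order = 166

166


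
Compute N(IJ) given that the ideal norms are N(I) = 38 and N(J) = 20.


N(IJ) = N(I) * N(J)
= 38 * 20
= 760

760


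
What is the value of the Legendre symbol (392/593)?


p = 593 is prime, so compute (392/593) with the reciprocity algorithm (Jacobi-symbol steps: pull out 2s via (2/n), flip via reciprocity, reduce):
  pull out 2: (2/593) = +1  (since 593 mod 8 = 1)
  pull out 2: (2/593) = +1  (since 593 mod 8 = 1)
  pull out 2: (2/593) = +1  (since 593 mod 8 = 1)
  reciprocity: (49/593) -> +(593/49)
  reduce: (5/49)
  reciprocity: (5/49) -> +(49/5)
  reduce: (4/5)
  pull out 2: (2/5) = -1  (since 5 mod 8 = 5)
  pull out 2: (2/5) = -1  (since 5 mod 8 = 5)
  (1/5) = 1
Product of signs = 1
(392/593) = 1

1


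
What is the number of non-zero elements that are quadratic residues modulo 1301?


For prime p, the number of non-zero quadratic residues is (p-1)/2.
= (1301-1)/2
= 650

650


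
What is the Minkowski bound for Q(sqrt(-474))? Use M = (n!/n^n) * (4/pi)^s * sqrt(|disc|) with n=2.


d = -474, d mod 4 = 2, so disc(K) = 4d = -1896; |disc(K)| = 1896
Imaginary quadratic field, so n = 2, s = r2 = 1, r1 = 0
M = (n!/n^n) * (4/pi)^s * sqrt(|disc(K)|) = (2!/2^2) * (4/pi)^1 * sqrt(1896)
= 0.5 * 1.273240 * 43.543082
= 27.7204

27.7204


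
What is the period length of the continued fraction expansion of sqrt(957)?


Run the CF algorithm for sqrt(957).
a_0 = floor(sqrt(957)) = 30; set m_0=0, q_0=1.
Recurrence: m' = q*a - m,  q' = (d - m'^2)/q,  a' = floor((a_0 + m')/q').
  step 1: m=30, q=57, a=1
  step 2: m=27, q=4, a=14
  step 3: m=29, q=29, a=2
  step 4: m=29, q=4, a=14
  step 5: m=27, q=57, a=1
  step 6: m=30, q=1, a=60
a_6 = 2*a_0 = 60, so the period closes here.
sqrt(957) = [30; 1, 14, 2, 14, 1, 60]
Period length = 6

6


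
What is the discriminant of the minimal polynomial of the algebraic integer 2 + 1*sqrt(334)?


The element 2 + 1*sqrt(334) has minimal polynomial:
x^2 - 4*x - 330
Discriminant = (-4)^2 - 4*(-330)
= 16 + 1320
= 1336

1336


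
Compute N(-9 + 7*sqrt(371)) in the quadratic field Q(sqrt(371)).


N(a + b*sqrt(d)) = a^2 - d*b^2
= (-9)^2 - (371)*(7)^2
= 81 - 18179
= -18098

-18098


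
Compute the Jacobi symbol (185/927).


Compute (185/927) via quadratic reciprocity:
  reciprocity: (185/927) -> +(927/185)
  reduce: (2/185)
  pull out 2: (2/185) = +1  (since 185 mod 8 = 1)
  (1/185) = 1
Product of signs = 1

1


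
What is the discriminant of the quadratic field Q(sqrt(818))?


For K = Q(sqrt(d)) with d squarefree: disc(K) = d if d = 1 mod 4, and disc(K) = 4d if d = 2 or 3 mod 4.
Here d = 818, and d mod 4 = 2.
d = 2 mod 4, not 1 (O_K = Z[sqrt(d)]), so disc(K) = 4d = 4 * (818) = 3272

3272


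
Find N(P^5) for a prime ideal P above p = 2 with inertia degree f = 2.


N(P^a) = p^(a*f)
= 2^(5*2)
= 2^10
= 1024

1024


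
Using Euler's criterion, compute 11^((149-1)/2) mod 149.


p = 149 is prime and the exponent is (p-1)/2 = 74, so by Euler's criterion 11^74 = (11/149) = +1 or -1 mod 149.
Compute by square-and-multiply:
  74 = 64 + 8 + 2 (binary 1001010)
  Repeated squaring mod 149: 11^1 = 11, 11^2 = 121, 11^4 = 39, 11^8 = 31, 11^16 = 67, 11^32 = 19, 11^64 = 63
  11^74 = 11^64 * 11^8 * 11^2 = 63 * 31 * 121 mod 149
    63 * 31 = 1953 = 16 mod 149
    16 * 121 = 1936 = 148 mod 149
  11^74 = 148 mod 149
Result 148 = p - 1 = -1 mod 149: 11 is a quadratic non-residue mod 149. As a residue in [0, p-1] the value is 148.
11^74 mod 149 = 148

148


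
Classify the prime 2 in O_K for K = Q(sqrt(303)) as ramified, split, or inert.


K = Q(sqrt(303)). Since d mod 4 = 3, disc(K) = 1212.
Check p | disc: 1212 mod 2 = 0.
p divides disc, so p ramifies: (p) = P^2 with e=2, f=1, g=1.
Therefore p is ramified.

ramified


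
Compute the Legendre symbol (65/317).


p = 317 is prime, so compute (65/317) with the reciprocity algorithm (Jacobi-symbol steps: pull out 2s via (2/n), flip via reciprocity, reduce):
  reciprocity: (65/317) -> +(317/65)
  reduce: (57/65)
  reciprocity: (57/65) -> +(65/57)
  reduce: (8/57)
  pull out 2: (2/57) = +1  (since 57 mod 8 = 1)
  pull out 2: (2/57) = +1  (since 57 mod 8 = 1)
  pull out 2: (2/57) = +1  (since 57 mod 8 = 1)
  (1/57) = 1
Product of signs = 1
(65/317) = 1

1


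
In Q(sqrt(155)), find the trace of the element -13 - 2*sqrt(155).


Tr(a + b*sqrt(d)) = (a + b*sqrt(d)) + (a - b*sqrt(d)) = 2a
= 2 * (-13)
= -26

-26


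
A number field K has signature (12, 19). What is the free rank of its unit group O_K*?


By Dirichlet's unit theorem:
rank = r1 + r2 - 1
= 12 + 19 - 1
= 30

30


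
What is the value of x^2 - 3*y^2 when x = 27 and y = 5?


x^2 - d*y^2
= 27^2 - 3*5^2
= 729 - 75
= 654

654


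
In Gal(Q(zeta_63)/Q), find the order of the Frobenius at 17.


The Frobenius at p in Gal(Q(zeta_n)/Q) = (Z/nZ)* is the class of p, so its order is ord_63(17), the smallest k >= 1 with 17^k = 1 mod 63.
n = 63 = 3^2 * 7, phi(63) = 36; the order divides phi(n).
Divisors of 36: 1, 2, 3, 4, 6, 9, 12, 18, 36
Repeated squaring mod 63: 17^1 = 17, 17^2 = 37, 17^4 = 46, 17^8 = 37, 17^16 = 46, 17^32 = 37
Test divisors in increasing order:
  k=1: 17^1 = 17 mod 63
  k=2: 17^2 = 37 mod 63
  k=3: 17^3 = 37 * 17 = 62 mod 63
  k=4: 17^4 = 46 mod 63
  k=6: 17^6 = 46 * 37 = 1 mod 63  <- first divisor giving 1
Order = 6

6


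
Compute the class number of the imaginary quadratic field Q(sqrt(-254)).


K = Q(sqrt(-254)). d mod 4 = 2, so D = disc(K) = 4d = -1016
h(K) equals the number of primitive reduced positive-definite forms (a, b, c) = a*x^2 + b*x*y + c*y^2 with b^2 - 4ac = D,
where reduced means |b| <= a <= c, with b >= 0 whenever |b| = a or a = c, and primitive means gcd(a, b, c) = 1.
Reduced forces 3a^2 <= |D| = 1016, so 1 <= a <= 18; b must have the parity of D, and c = (b^2 - D)/(4a) must be an integer >= a.
Enumerate a = 1..18, b in [-a, a]:
  a=1: (1, 0, 254)  [1]
  a=2: (2, 0, 127)  [1]
  a=3: (3, -2, 85), (3, 2, 85)  [2]
  a=4: none
  a=5: (5, -2, 51), (5, 2, 51)  [2]
  a=6: (6, -4, 43), (6, 4, 43)  [2]
  a=7..8: none
  a=9: (9, -8, 30), (9, 8, 30)  [2]
  a=10: (10, -8, 27), (10, 8, 27)  [2]
  a=11..14: none
  a=15: (15, -8, 18), (15, -2, 17), (15, 2, 17), (15, 8, 18)  [4]
  a=16..18: none
Total reduced forms: 1 + 1 + 2 + 2 + 2 + 2 + 2 + 4 = 16
h = 16

16


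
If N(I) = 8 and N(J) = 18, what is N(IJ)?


N(IJ) = N(I) * N(J)
= 8 * 18
= 144

144


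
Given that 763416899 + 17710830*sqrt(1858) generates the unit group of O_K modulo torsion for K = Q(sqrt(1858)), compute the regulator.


epsilon = 763416899 + 17710830*sqrt(1858)
= 1.5268e+09
R = ln(1.5268e+09)
= 21.1465

21.1465


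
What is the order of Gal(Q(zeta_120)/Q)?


|Gal(Q(zeta_120)/Q)| = phi(120)
= 32

32


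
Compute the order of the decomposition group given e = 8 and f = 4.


|D_P| = e * f
= 8 * 4
= 32

32


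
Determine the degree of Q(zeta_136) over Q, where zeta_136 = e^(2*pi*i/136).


The degree equals Euler's totient phi(136).
136 = 2^3 * 17
phi(136) = 64

64


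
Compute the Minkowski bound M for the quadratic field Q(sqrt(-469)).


d = -469, d mod 4 = 3, so disc(K) = 4d = -1876; |disc(K)| = 1876
Imaginary quadratic field, so n = 2, s = r2 = 1, r1 = 0
M = (n!/n^n) * (4/pi)^s * sqrt(|disc(K)|) = (2!/2^2) * (4/pi)^1 * sqrt(1876)
= 0.5 * 1.273240 * 43.312816
= 27.5738

27.5738


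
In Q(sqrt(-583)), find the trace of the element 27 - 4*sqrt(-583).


Tr(a + b*sqrt(d)) = (a + b*sqrt(d)) + (a - b*sqrt(d)) = 2a
= 2 * (27)
= 54

54


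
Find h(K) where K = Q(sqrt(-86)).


K = Q(sqrt(-86)). d mod 4 = 2, so D = disc(K) = 4d = -344
h(K) equals the number of primitive reduced positive-definite forms (a, b, c) = a*x^2 + b*x*y + c*y^2 with b^2 - 4ac = D,
where reduced means |b| <= a <= c, with b >= 0 whenever |b| = a or a = c, and primitive means gcd(a, b, c) = 1.
Reduced forces 3a^2 <= |D| = 344, so 1 <= a <= 10; b must have the parity of D, and c = (b^2 - D)/(4a) must be an integer >= a.
Enumerate a = 1..10, b in [-a, a]:
  a=1: (1, 0, 86)  [1]
  a=2: (2, 0, 43)  [1]
  a=3: (3, -2, 29), (3, 2, 29)  [2]
  a=4: none
  a=5: (5, -4, 18), (5, 4, 18)  [2]
  a=6: (6, -4, 15), (6, 4, 15)  [2]
  a=7..8: none
  a=9: (9, -4, 10), (9, 4, 10)  [2]
  a=10: none
Total reduced forms: 1 + 1 + 2 + 2 + 2 + 2 = 10
h = 10

10


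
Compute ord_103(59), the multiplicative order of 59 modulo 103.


We want ord_103(59), the smallest k >= 1 with 59^k = 1 mod 103.
n = 103 = 103, phi(103) = 102; the order divides phi(n).
Divisors of 102: 1, 2, 3, 6, 17, 34, 51, 102
Repeated squaring mod 103: 59^1 = 59, 59^2 = 82, 59^4 = 29, 59^8 = 17, 59^16 = 83, 59^32 = 91, 59^64 = 41
Test divisors in increasing order:
  k=1: 59^1 = 59 mod 103
  k=2: 59^2 = 82 mod 103
  k=3: 59^3 = 82 * 59 = 100 mod 103
  k=6: 59^6 = 29 * 82 = 9 mod 103
  k=17: 59^17 = 83 * 59 = 56 mod 103
  k=34: 59^34 = 91 * 82 = 46 mod 103
  k=51: 59^51 = 91 * 83 * 82 * 59 = 1 mod 103  <- first divisor giving 1
Order = 51

51


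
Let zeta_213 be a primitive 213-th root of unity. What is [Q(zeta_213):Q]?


The degree equals Euler's totient phi(213).
213 = 3 * 71
phi(213) = 140

140


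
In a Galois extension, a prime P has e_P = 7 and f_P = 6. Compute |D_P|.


|D_P| = e * f
= 7 * 6
= 42

42


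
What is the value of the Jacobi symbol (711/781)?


Compute (711/781) via quadratic reciprocity:
  reciprocity: (711/781) -> +(781/711)
  reduce: (70/711)
  pull out 2: (2/711) = +1  (since 711 mod 8 = 7)
  reciprocity: (35/711) -> -(711/35)
  reduce: (11/35)
  reciprocity: (11/35) -> -(35/11)
  reduce: (2/11)
  pull out 2: (2/11) = -1  (since 11 mod 8 = 3)
  (1/11) = 1
Product of signs = -1

-1


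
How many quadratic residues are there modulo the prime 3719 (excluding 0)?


For prime p, the number of non-zero quadratic residues is (p-1)/2.
= (3719-1)/2
= 1859

1859


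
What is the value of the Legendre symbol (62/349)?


p = 349 is prime, so compute (62/349) with the reciprocity algorithm (Jacobi-symbol steps: pull out 2s via (2/n), flip via reciprocity, reduce):
  pull out 2: (2/349) = -1  (since 349 mod 8 = 5)
  reciprocity: (31/349) -> +(349/31)
  reduce: (8/31)
  pull out 2: (2/31) = +1  (since 31 mod 8 = 7)
  pull out 2: (2/31) = +1  (since 31 mod 8 = 7)
  pull out 2: (2/31) = +1  (since 31 mod 8 = 7)
  (1/31) = 1
Product of signs = -1
(62/349) = -1

-1


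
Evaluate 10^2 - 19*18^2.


x^2 - d*y^2
= 10^2 - 19*18^2
= 100 - 6156
= -6056

-6056


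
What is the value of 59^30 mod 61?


p = 61 is prime and the exponent is (p-1)/2 = 30, so by Euler's criterion 59^30 = (59/61) = +1 or -1 mod 61.
Compute by square-and-multiply:
  30 = 16 + 8 + 4 + 2 (binary 11110)
  Repeated squaring mod 61: 59^1 = 59, 59^2 = 4, 59^4 = 16, 59^8 = 12, 59^16 = 22
  59^30 = 59^16 * 59^8 * 59^4 * 59^2 = 22 * 12 * 16 * 4 mod 61
    22 * 12 = 264 = 20 mod 61
    20 * 16 = 320 = 15 mod 61
    15 * 4 = 60 = 60 mod 61
  59^30 = 60 mod 61
Result 60 = p - 1 = -1 mod 61: 59 is a quadratic non-residue mod 61. As a residue in [0, p-1] the value is 60.
59^30 mod 61 = 60

60


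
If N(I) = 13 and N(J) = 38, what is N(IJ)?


N(IJ) = N(I) * N(J)
= 13 * 38
= 494

494


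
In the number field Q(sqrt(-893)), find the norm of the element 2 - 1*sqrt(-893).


N(a + b*sqrt(d)) = a^2 - d*b^2
= (2)^2 - (-893)*(-1)^2
= 4 + 893
= 897

897


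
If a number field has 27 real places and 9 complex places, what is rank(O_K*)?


By Dirichlet's unit theorem:
rank = r1 + r2 - 1
= 27 + 9 - 1
= 35

35


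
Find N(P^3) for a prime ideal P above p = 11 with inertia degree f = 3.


N(P^a) = p^(a*f)
= 11^(3*3)
= 11^9
= 2357947691

2357947691


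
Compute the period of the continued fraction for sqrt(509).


Run the CF algorithm for sqrt(509).
a_0 = floor(sqrt(509)) = 22; set m_0=0, q_0=1.
Recurrence: m' = q*a - m,  q' = (d - m'^2)/q,  a' = floor((a_0 + m')/q').
  step 1: m=22, q=25, a=1
  step 2: m=3, q=20, a=1
  step 3: m=17, q=11, a=3
  step 4: m=16, q=23, a=1
  step 5: m=7, q=20, a=1
  step 6: m=13, q=17, a=2
  step 7: m=21, q=4, a=10
  step 8: m=19, q=37, a=1
  step 9: m=18, q=5, a=8
  step 10: m=22, q=5, a=8
  step 11: m=18, q=37, a=1
  step 12: m=19, q=4, a=10
  step 13: m=21, q=17, a=2
  step 14: m=13, q=20, a=1
  step 15: m=7, q=23, a=1
  step 16: m=16, q=11, a=3
  step 17: m=17, q=20, a=1
  step 18: m=3, q=25, a=1
  step 19: m=22, q=1, a=44
a_19 = 2*a_0 = 44, so the period closes here.
sqrt(509) = [22; 1, 1, 3, 1, 1, 2, 10, 1, 8, 8, 1, 10, 2, 1, 1, 3, 1, 1, 44]
Period length = 19

19


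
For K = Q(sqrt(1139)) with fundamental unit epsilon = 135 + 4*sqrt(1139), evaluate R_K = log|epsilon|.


epsilon = 135 + 4*sqrt(1139)
= 269.9963
R = ln(269.9963)
= 5.5984

5.5984


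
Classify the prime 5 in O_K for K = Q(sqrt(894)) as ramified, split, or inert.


K = Q(sqrt(894)). Since d mod 4 = 2, disc(K) = 3576.
Check p | disc: 3576 mod 5 = 1.
p does not divide disc. Compute Legendre symbol (d/p):
4^((5-1)/2) mod 5 = 1
(d/p) = 1, so p splits: (p) = P*P' with e=1, f=1, g=2.
Therefore p is split.

split


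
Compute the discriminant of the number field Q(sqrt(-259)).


For K = Q(sqrt(d)) with d squarefree: disc(K) = d if d = 1 mod 4, and disc(K) = 4d if d = 2 or 3 mod 4.
Here d = -259, and d mod 4 = 1.
d = 1 mod 4 (O_K = Z[(1+sqrt(d))/2]), so disc(K) = d = -259

-259


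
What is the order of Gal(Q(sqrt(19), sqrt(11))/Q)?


The 2 square roots of distinct primes are multiplicatively independent over Q,
so [K:Q] = 2^2 and Gal(K/Q) is isomorphic to (Z/2Z)^2.
|Gal| = 2^2 = 4

4


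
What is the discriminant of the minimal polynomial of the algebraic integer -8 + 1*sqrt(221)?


The element -8 + 1*sqrt(221) has minimal polynomial:
x^2 + 16*x - 157
Discriminant = (16)^2 - 4*(-157)
= 256 + 628
= 884

884


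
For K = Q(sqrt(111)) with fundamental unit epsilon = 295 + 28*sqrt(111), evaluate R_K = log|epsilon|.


epsilon = 295 + 28*sqrt(111)
= 589.9983
R = ln(589.9983)
= 6.3801

6.3801


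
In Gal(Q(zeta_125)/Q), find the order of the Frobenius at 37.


The Frobenius at p in Gal(Q(zeta_n)/Q) = (Z/nZ)* is the class of p, so its order is ord_125(37), the smallest k >= 1 with 37^k = 1 mod 125.
n = 125 = 5^3, phi(125) = 100; the order divides phi(n).
Divisors of 100: 1, 2, 4, 5, 10, 20, 25, 50, 100
Repeated squaring mod 125: 37^1 = 37, 37^2 = 119, 37^4 = 36, 37^8 = 46, 37^16 = 116, 37^32 = 81, 37^64 = 61
Test divisors in increasing order:
  k=1: 37^1 = 37 mod 125
  k=2: 37^2 = 119 mod 125
  k=4: 37^4 = 36 mod 125
  k=5: 37^5 = 36 * 37 = 82 mod 125
  k=10: 37^10 = 46 * 119 = 99 mod 125
  k=20: 37^20 = 116 * 36 = 51 mod 125
  k=25: 37^25 = 116 * 46 * 37 = 57 mod 125
  k=50: 37^50 = 81 * 116 * 119 = 124 mod 125
  k=100: 37^100 = 61 * 81 * 36 = 1 mod 125  <- first divisor giving 1
Order = 100

100


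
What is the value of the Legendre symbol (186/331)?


p = 331 is prime, so compute (186/331) with the reciprocity algorithm (Jacobi-symbol steps: pull out 2s via (2/n), flip via reciprocity, reduce):
  pull out 2: (2/331) = -1  (since 331 mod 8 = 3)
  reciprocity: (93/331) -> +(331/93)
  reduce: (52/93)
  pull out 2: (2/93) = -1  (since 93 mod 8 = 5)
  pull out 2: (2/93) = -1  (since 93 mod 8 = 5)
  reciprocity: (13/93) -> +(93/13)
  reduce: (2/13)
  pull out 2: (2/13) = -1  (since 13 mod 8 = 5)
  (1/13) = 1
Product of signs = 1
(186/331) = 1

1


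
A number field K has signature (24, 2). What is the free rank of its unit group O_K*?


By Dirichlet's unit theorem:
rank = r1 + r2 - 1
= 24 + 2 - 1
= 25

25


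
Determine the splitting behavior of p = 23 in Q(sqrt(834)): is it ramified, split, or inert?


K = Q(sqrt(834)). Since d mod 4 = 2, disc(K) = 3336.
Check p | disc: 3336 mod 23 = 1.
p does not divide disc. Compute Legendre symbol (d/p):
6^((23-1)/2) mod 23 = 1
(d/p) = 1, so p splits: (p) = P*P' with e=1, f=1, g=2.
Therefore p is split.

split


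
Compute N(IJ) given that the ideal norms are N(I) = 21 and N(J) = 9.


N(IJ) = N(I) * N(J)
= 21 * 9
= 189

189


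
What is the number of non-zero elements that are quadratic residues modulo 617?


For prime p, the number of non-zero quadratic residues is (p-1)/2.
= (617-1)/2
= 308

308


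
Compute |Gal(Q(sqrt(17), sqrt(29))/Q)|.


The 2 square roots of distinct primes are multiplicatively independent over Q,
so [K:Q] = 2^2 and Gal(K/Q) is isomorphic to (Z/2Z)^2.
|Gal| = 2^2 = 4

4


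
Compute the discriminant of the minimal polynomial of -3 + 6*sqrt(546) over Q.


The element -3 + 6*sqrt(546) has minimal polynomial:
x^2 + 6*x - 19647
Discriminant = (6)^2 - 4*(-19647)
= 36 + 78588
= 78624

78624


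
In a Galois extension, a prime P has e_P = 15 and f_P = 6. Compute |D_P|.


|D_P| = e * f
= 15 * 6
= 90

90


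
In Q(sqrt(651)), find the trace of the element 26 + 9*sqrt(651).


Tr(a + b*sqrt(d)) = (a + b*sqrt(d)) + (a - b*sqrt(d)) = 2a
= 2 * (26)
= 52

52


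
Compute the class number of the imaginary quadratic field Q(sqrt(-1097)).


K = Q(sqrt(-1097)). d mod 4 = 3, so D = disc(K) = 4d = -4388
h(K) equals the number of primitive reduced positive-definite forms (a, b, c) = a*x^2 + b*x*y + c*y^2 with b^2 - 4ac = D,
where reduced means |b| <= a <= c, with b >= 0 whenever |b| = a or a = c, and primitive means gcd(a, b, c) = 1.
Reduced forces 3a^2 <= |D| = 4388, so 1 <= a <= 38; b must have the parity of D, and c = (b^2 - D)/(4a) must be an integer >= a.
Enumerate a = 1..38, b in [-a, a]:
  a=1: (1, 0, 1097)  [1]
  a=2: (2, 2, 549)  [1]
  a=3: (3, -2, 366), (3, 2, 366)  [2]
  a=4..5: none
  a=6: (6, -2, 183), (6, 2, 183)  [2]
  a=7: (7, -6, 158), (7, 6, 158)  [2]
  a=8: none
  a=9: (9, -2, 122), (9, 2, 122)  [2]
  a=10: none
  a=11: (11, -10, 102), (11, 10, 102)  [2]
  a=12..13: none
  a=14: (14, -6, 79), (14, 6, 79)  [2]
  a=15..16: none
  a=17: (17, -10, 66), (17, 10, 66)  [2]
  a=18: (18, -2, 61), (18, 2, 61)  [2]
  a=19: (19, -18, 62), (19, 18, 62)  [2]
  a=20: none
  a=21: (21, -20, 57), (21, -8, 53), (21, 8, 53), (21, 20, 57)  [4]
  a=22: (22, -10, 51), (22, 10, 51)  [2]
  a=23..26: none
  a=27: (27, -16, 43), (27, 16, 43)  [2]
  a=28: none
  a=29: (29, -22, 42), (29, 22, 42)  [2]
  a=30: none
  a=31: (31, -18, 38), (31, 18, 38)  [2]
  a=32: none
  a=33: (33, -32, 41), (33, -10, 34), (33, 10, 34), (33, 32, 41)  [4]
  a=34..38: none
Total reduced forms: 1 + 1 + 2 + 2 + 2 + 2 + 2 + 2 + 2 + 2 + 2 + 4 + 2 + 2 + 2 + 2 + 4 = 36
h = 36

36


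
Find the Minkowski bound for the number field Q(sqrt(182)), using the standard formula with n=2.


d = 182, d mod 4 = 2, so disc(K) = 4d = 728; |disc(K)| = 728
Real quadratic field, so n = 2, s = r2 = 0, r1 = 2
M = (n!/n^n) * (4/pi)^s * sqrt(|disc(K)|) = (2!/2^2) * (4/pi)^0 * sqrt(728)
= 0.5 * 1.000000 * 26.981475
= 13.4907

13.4907


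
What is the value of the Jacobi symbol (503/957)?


Compute (503/957) via quadratic reciprocity:
  reciprocity: (503/957) -> +(957/503)
  reduce: (454/503)
  pull out 2: (2/503) = +1  (since 503 mod 8 = 7)
  reciprocity: (227/503) -> -(503/227)
  reduce: (49/227)
  reciprocity: (49/227) -> +(227/49)
  reduce: (31/49)
  reciprocity: (31/49) -> +(49/31)
  reduce: (18/31)
  pull out 2: (2/31) = +1  (since 31 mod 8 = 7)
  reciprocity: (9/31) -> +(31/9)
  reduce: (4/9)
  pull out 2: (2/9) = +1  (since 9 mod 8 = 1)
  pull out 2: (2/9) = +1  (since 9 mod 8 = 1)
  (1/9) = 1
Product of signs = -1

-1


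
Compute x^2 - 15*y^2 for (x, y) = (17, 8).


x^2 - d*y^2
= 17^2 - 15*8^2
= 289 - 960
= -671

-671


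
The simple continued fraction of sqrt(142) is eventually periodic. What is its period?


Run the CF algorithm for sqrt(142).
a_0 = floor(sqrt(142)) = 11; set m_0=0, q_0=1.
Recurrence: m' = q*a - m,  q' = (d - m'^2)/q,  a' = floor((a_0 + m')/q').
  step 1: m=11, q=21, a=1
  step 2: m=10, q=2, a=10
  step 3: m=10, q=21, a=1
  step 4: m=11, q=1, a=22
a_4 = 2*a_0 = 22, so the period closes here.
sqrt(142) = [11; 1, 10, 1, 22]
Period length = 4

4


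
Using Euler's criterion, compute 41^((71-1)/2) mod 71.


p = 71 is prime and the exponent is (p-1)/2 = 35, so by Euler's criterion 41^35 = (41/71) = +1 or -1 mod 71.
Compute by square-and-multiply:
  35 = 32 + 2 + 1 (binary 100011)
  Repeated squaring mod 71: 41^1 = 41, 41^2 = 48, 41^4 = 32, 41^8 = 30, 41^16 = 48, 41^32 = 32
  41^35 = 41^32 * 41^2 * 41^1 = 32 * 48 * 41 mod 71
    32 * 48 = 1536 = 45 mod 71
    45 * 41 = 1845 = 70 mod 71
  41^35 = 70 mod 71
Result 70 = p - 1 = -1 mod 71: 41 is a quadratic non-residue mod 71. As a residue in [0, p-1] the value is 70.
41^35 mod 71 = 70

70


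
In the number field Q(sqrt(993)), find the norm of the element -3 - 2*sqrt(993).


N(a + b*sqrt(d)) = a^2 - d*b^2
= (-3)^2 - (993)*(-2)^2
= 9 - 3972
= -3963

-3963


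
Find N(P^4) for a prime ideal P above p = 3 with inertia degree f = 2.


N(P^a) = p^(a*f)
= 3^(4*2)
= 3^8
= 6561

6561


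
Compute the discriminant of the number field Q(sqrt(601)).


For K = Q(sqrt(d)) with d squarefree: disc(K) = d if d = 1 mod 4, and disc(K) = 4d if d = 2 or 3 mod 4.
Here d = 601, and d mod 4 = 1.
d = 1 mod 4 (O_K = Z[(1+sqrt(d))/2]), so disc(K) = d = 601

601


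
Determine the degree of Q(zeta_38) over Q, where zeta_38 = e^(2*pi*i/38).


The degree equals Euler's totient phi(38).
38 = 2 * 19
phi(38) = 18

18


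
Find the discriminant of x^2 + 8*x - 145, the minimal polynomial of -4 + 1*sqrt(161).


The element -4 + 1*sqrt(161) has minimal polynomial:
x^2 + 8*x - 145
Discriminant = (8)^2 - 4*(-145)
= 64 + 580
= 644

644


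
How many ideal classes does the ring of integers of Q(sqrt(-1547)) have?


K = Q(sqrt(-1547)). d mod 4 = 1, so D = disc(K) = d = -1547
h(K) equals the number of primitive reduced positive-definite forms (a, b, c) = a*x^2 + b*x*y + c*y^2 with b^2 - 4ac = D,
where reduced means |b| <= a <= c, with b >= 0 whenever |b| = a or a = c, and primitive means gcd(a, b, c) = 1.
Reduced forces 3a^2 <= |D| = 1547, so 1 <= a <= 22; b must have the parity of D, and c = (b^2 - D)/(4a) must be an integer >= a.
Enumerate a = 1..22, b in [-a, a]:
  a=1: (1, 1, 387)  [1]
  a=2: none
  a=3: (3, -1, 129), (3, 1, 129)  [2]
  a=4..6: none
  a=7: (7, 7, 57)  [1]
  a=8: none
  a=9: (9, -1, 43), (9, 1, 43)  [2]
  a=10: none
  a=11: (11, -9, 37), (11, 9, 37)  [2]
  a=12: none
  a=13: (13, 13, 33)  [1]
  a=14..16: none
  a=17: (17, 17, 27)  [1]
  a=18: none
  a=19: (19, -7, 21), (19, 7, 21)  [2]
  a=20..22: none
Total reduced forms: 1 + 2 + 1 + 2 + 2 + 1 + 1 + 2 = 12
h = 12

12


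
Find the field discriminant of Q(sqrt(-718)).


For K = Q(sqrt(d)) with d squarefree: disc(K) = d if d = 1 mod 4, and disc(K) = 4d if d = 2 or 3 mod 4.
Here d = -718, and d mod 4 = 2.
d = 2 mod 4, not 1 (O_K = Z[sqrt(d)]), so disc(K) = 4d = 4 * (-718) = -2872

-2872


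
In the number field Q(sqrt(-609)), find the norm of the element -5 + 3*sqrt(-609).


N(a + b*sqrt(d)) = a^2 - d*b^2
= (-5)^2 - (-609)*(3)^2
= 25 + 5481
= 5506

5506


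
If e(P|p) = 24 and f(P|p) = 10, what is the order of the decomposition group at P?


|D_P| = e * f
= 24 * 10
= 240

240


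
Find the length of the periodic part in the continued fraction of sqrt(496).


Run the CF algorithm for sqrt(496).
a_0 = floor(sqrt(496)) = 22; set m_0=0, q_0=1.
Recurrence: m' = q*a - m,  q' = (d - m'^2)/q,  a' = floor((a_0 + m')/q').
  step 1: m=22, q=12, a=3
  step 2: m=14, q=25, a=1
  step 3: m=11, q=15, a=2
  step 4: m=19, q=9, a=4
  step 5: m=17, q=23, a=1
  step 6: m=6, q=20, a=1
  step 7: m=14, q=15, a=2
  step 8: m=16, q=16, a=2
  step 9: m=16, q=15, a=2
  step 10: m=14, q=20, a=1
  step 11: m=6, q=23, a=1
  step 12: m=17, q=9, a=4
  step 13: m=19, q=15, a=2
  step 14: m=11, q=25, a=1
  step 15: m=14, q=12, a=3
  step 16: m=22, q=1, a=44
a_16 = 2*a_0 = 44, so the period closes here.
sqrt(496) = [22; 3, 1, 2, 4, 1, 1, 2, 2, 2, 1, 1, 4, 2, 1, 3, 44]
Period length = 16

16


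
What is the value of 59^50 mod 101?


p = 101 is prime and the exponent is (p-1)/2 = 50, so by Euler's criterion 59^50 = (59/101) = +1 or -1 mod 101.
Compute by square-and-multiply:
  50 = 32 + 16 + 2 (binary 110010)
  Repeated squaring mod 101: 59^1 = 59, 59^2 = 47, 59^4 = 88, 59^8 = 68, 59^16 = 79, 59^32 = 80
  59^50 = 59^32 * 59^16 * 59^2 = 80 * 79 * 47 mod 101
    80 * 79 = 6320 = 58 mod 101
    58 * 47 = 2726 = 100 mod 101
  59^50 = 100 mod 101
Result 100 = p - 1 = -1 mod 101: 59 is a quadratic non-residue mod 101. As a residue in [0, p-1] the value is 100.
59^50 mod 101 = 100

100


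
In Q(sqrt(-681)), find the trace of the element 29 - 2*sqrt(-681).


Tr(a + b*sqrt(d)) = (a + b*sqrt(d)) + (a - b*sqrt(d)) = 2a
= 2 * (29)
= 58

58


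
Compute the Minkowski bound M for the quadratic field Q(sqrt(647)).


d = 647, d mod 4 = 3, so disc(K) = 4d = 2588; |disc(K)| = 2588
Real quadratic field, so n = 2, s = r2 = 0, r1 = 2
M = (n!/n^n) * (4/pi)^s * sqrt(|disc(K)|) = (2!/2^2) * (4/pi)^0 * sqrt(2588)
= 0.5 * 1.000000 * 50.872389
= 25.4362

25.4362


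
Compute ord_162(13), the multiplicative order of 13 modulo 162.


We want ord_162(13), the smallest k >= 1 with 13^k = 1 mod 162.
n = 162 = 2 * 3^4, phi(162) = 54; the order divides phi(n).
Divisors of 54: 1, 2, 3, 6, 9, 18, 27, 54
Repeated squaring mod 162: 13^1 = 13, 13^2 = 7, 13^4 = 49, 13^8 = 133, 13^16 = 31, 13^32 = 151
Test divisors in increasing order:
  k=1: 13^1 = 13 mod 162
  k=2: 13^2 = 7 mod 162
  k=3: 13^3 = 7 * 13 = 91 mod 162
  k=6: 13^6 = 49 * 7 = 19 mod 162
  k=9: 13^9 = 133 * 13 = 109 mod 162
  k=18: 13^18 = 31 * 7 = 55 mod 162
  k=27: 13^27 = 31 * 133 * 7 * 13 = 1 mod 162  <- first divisor giving 1
Order = 27

27


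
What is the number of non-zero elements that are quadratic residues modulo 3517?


For prime p, the number of non-zero quadratic residues is (p-1)/2.
= (3517-1)/2
= 1758

1758


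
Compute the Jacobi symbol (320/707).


Compute (320/707) via quadratic reciprocity:
  pull out 2: (2/707) = -1  (since 707 mod 8 = 3)
  pull out 2: (2/707) = -1  (since 707 mod 8 = 3)
  pull out 2: (2/707) = -1  (since 707 mod 8 = 3)
  pull out 2: (2/707) = -1  (since 707 mod 8 = 3)
  pull out 2: (2/707) = -1  (since 707 mod 8 = 3)
  pull out 2: (2/707) = -1  (since 707 mod 8 = 3)
  reciprocity: (5/707) -> +(707/5)
  reduce: (2/5)
  pull out 2: (2/5) = -1  (since 5 mod 8 = 5)
  (1/5) = 1
Product of signs = -1

-1
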